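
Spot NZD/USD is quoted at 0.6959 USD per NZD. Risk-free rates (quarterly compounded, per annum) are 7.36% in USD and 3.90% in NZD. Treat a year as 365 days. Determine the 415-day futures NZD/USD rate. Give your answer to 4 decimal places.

By covered interest parity, F = S · (1+r_USD/4)^(4T) / (1+r_NZD/4)^(4T)
= 0.6959 × 1.086457 / 1.045116 = 0.6959 × 1.039556
F = 0.7234 USD per NZD

0.7234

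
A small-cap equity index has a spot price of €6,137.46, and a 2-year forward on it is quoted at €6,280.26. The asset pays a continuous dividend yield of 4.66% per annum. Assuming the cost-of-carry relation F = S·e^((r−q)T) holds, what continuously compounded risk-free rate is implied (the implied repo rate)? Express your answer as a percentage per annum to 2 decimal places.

5.81%

From F = S·e^((r−q)T): (r − q) = ln(F/S)/T
ln(6280.26/6137.46) = ln(1.023267) = 0.023000
(r − q) = 0.023000 / (2) = 0.011500
r = ln(F/S)/T + q = 0.011500 + 0.0466 = 0.058100
r = 5.81%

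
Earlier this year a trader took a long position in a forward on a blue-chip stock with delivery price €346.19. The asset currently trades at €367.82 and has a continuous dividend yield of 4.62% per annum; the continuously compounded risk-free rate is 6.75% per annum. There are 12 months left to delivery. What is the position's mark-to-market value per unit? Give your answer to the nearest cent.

€27.62

Current fair forward for the remaining 12 months: F = S·e^((r − q)·T), (r − q) = 0.0675 − 0.0462 = 0.0213
F = 367.82 · e^(0.0213 × 12/12) = 367.82 × 1.021528 = 375.7384
Value of long forward = (F − K)·e^(−rT) = (375.7384 − 346.19) · e^(−0.0675·12/12)
= 29.5484 × 0.934728 = 27.62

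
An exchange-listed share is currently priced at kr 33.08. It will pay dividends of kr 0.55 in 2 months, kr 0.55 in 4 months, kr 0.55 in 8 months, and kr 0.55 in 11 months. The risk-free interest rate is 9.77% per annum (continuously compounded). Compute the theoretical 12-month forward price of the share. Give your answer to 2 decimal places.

kr 34.17

PV(dividends) I = 0.55·e^(−0.0977·2/12) + 0.55·e^(−0.0977·4/12) + 0.55·e^(−0.0977·8/12) + 0.55·e^(−0.0977·11/12)
I = 0.5411 + 0.5324 + 0.5153 + 0.5029 = 2.0917
F = (S − I)·e^(rT) = (33.08 − 2.0917) · e^(0.0977·12/12)
= 30.9883 · e^0.097700 = 30.9883 × 1.102632 = kr 34.17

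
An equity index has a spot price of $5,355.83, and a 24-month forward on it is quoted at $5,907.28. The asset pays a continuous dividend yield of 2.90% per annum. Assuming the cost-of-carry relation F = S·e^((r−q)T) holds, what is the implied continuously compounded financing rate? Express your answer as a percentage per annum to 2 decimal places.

From F = S·e^((r−q)T): (r − q) = ln(F/S)/T
ln(5907.28/5355.83) = ln(1.102963) = 0.098000
(r − q) = 0.098000 / (24/12) = 0.049000
r = ln(F/S)/T + q = 0.049000 + 0.0290 = 0.078000
r = 7.80%

7.80%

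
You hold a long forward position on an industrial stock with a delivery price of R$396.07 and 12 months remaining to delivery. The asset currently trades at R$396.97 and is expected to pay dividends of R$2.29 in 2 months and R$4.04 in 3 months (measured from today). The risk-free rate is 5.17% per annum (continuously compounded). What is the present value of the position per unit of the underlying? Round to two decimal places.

R$14.60

PV(remaining dividends) I = 2.29·e^(−0.0517·2/12) + 4.04·e^(−0.0517·3/12) = 6.2585
Current forward F = (S − I)·e^(rT) = (396.97 − 6.2585)·e^(0.0517·12/12) = 390.7115 × 1.053060 = 411.4427
Value (long) = (F − K)·e^(−rT) = (411.4427 − 396.07) × 0.949614 = 14.5981
Value = R$14.60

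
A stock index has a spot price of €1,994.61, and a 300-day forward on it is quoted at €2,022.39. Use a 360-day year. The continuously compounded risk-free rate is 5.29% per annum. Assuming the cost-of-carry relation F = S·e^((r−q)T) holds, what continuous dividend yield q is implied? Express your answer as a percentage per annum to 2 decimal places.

3.63%

From F = S·e^((r−q)T): (r − q) = ln(F/S)/T
ln(2022.39/1994.61) = ln(1.013928) = 0.013832
(r − q) = 0.013832 / (300/360) = 0.016598
q = r − ln(F/S)/T = 0.0529 − 0.016598 = 0.036302
q = 3.63%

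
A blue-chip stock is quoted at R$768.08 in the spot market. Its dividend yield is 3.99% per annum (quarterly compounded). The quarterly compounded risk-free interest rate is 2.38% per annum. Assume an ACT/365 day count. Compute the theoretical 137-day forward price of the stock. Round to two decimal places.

R$763.49

F = S · (1+r/4)^(4T) / (1+q/4)^(4T)
= 768.08 × 1.008946 / 1.015014 = 768.08 × 0.994022
F = R$763.49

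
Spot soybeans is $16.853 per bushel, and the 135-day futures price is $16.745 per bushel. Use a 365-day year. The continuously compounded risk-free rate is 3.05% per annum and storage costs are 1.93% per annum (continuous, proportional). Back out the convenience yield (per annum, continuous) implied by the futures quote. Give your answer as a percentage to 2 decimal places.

F = S·e^((r+u−y)T) ⇒ (r+u−y) = ln(F/S)/T
ln(16.745/16.853) = -0.006429; /T ⇒ -0.017382
y = r + u − ln(F/S)/T = 0.0305 + 0.0193 + 0.017382 = 0.067182
y = 6.72%

6.72%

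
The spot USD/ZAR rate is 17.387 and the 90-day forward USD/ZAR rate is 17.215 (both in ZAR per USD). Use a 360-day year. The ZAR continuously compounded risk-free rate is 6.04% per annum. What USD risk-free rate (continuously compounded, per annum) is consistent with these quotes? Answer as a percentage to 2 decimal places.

10.02%

F = S·e^((r_ZAR − r_USD)T) ⇒ r_USD = r_ZAR − ln(F/S)/T
ln(17.215/17.387) = -0.009942; /(90/360) = -0.039768
r_USD = 0.0604 + 0.039768 = 0.100168
r_USD = 10.02%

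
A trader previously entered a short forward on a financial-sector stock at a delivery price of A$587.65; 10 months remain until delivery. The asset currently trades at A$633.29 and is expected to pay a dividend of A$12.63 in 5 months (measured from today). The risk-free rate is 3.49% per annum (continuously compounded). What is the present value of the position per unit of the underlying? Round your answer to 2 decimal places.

PV(remaining dividends) I = 12.63·e^(−0.0349·5/12) = 12.4477
Current forward F = (S − I)·e^(rT) = (633.29 − 12.4477)·e^(0.0349·10/12) = 620.8423 × 1.029510 = 639.1634
Value (long) = (F − K)·e^(−rT) = (639.1634 − 587.65) × 0.971336 = 50.0368
Short position value = −(long value) = -A$50.04

-A$50.04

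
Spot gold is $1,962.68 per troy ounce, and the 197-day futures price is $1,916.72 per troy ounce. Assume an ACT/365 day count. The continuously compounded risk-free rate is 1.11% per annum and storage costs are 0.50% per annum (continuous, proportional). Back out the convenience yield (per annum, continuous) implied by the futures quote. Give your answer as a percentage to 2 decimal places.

F = S·e^((r+u−y)T) ⇒ (r+u−y) = ln(F/S)/T
ln(1916.72/1962.68) = -0.023695; /T ⇒ -0.043902
y = r + u − ln(F/S)/T = 0.0111 + 0.0050 + 0.043902 = 0.060002
y = 6.00%

6.00%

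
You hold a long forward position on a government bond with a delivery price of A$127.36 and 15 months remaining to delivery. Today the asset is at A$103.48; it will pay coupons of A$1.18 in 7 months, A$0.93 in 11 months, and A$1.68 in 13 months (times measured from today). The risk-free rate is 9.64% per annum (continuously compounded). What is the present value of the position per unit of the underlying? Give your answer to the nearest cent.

-A$12.90

PV(remaining coupons) I = 1.18·e^(−0.0964·7/12) + 0.93·e^(−0.0964·11/12) + 1.68·e^(−0.0964·13/12) = 3.4802
Current forward F = (S − I)·e^(rT) = (103.48 − 3.4802)·e^(0.0964·15/12) = 99.9998 × 1.128061 = 112.8059
Value (long) = (F − K)·e^(−rT) = (112.8059 − 127.36) × 0.886477 = -12.9019
Value = -A$12.90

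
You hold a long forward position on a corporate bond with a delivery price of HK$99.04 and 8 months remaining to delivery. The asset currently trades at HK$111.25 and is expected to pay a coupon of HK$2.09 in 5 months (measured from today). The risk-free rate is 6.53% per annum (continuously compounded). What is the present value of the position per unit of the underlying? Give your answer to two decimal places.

HK$14.40

PV(remaining coupons) I = 2.09·e^(−0.0653·5/12) = 2.0339
Current forward F = (S − I)·e^(rT) = (111.25 − 2.0339)·e^(0.0653·8/12) = 109.2161 × 1.044495 = 114.0757
Value (long) = (F − K)·e^(−rT) = (114.0757 − 99.04) × 0.957401 = 14.3952
Value = HK$14.40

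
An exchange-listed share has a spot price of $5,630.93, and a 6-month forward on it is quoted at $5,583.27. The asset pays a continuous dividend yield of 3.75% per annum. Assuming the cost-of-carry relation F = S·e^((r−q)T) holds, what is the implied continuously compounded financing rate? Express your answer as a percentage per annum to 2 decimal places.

From F = S·e^((r−q)T): (r − q) = ln(F/S)/T
ln(5583.27/5630.93) = ln(0.991536) = -0.008500
(r − q) = -0.008500 / (6/12) = -0.017000
r = ln(F/S)/T + q = -0.017000 + 0.0375 = 0.020500
r = 2.05%

2.05%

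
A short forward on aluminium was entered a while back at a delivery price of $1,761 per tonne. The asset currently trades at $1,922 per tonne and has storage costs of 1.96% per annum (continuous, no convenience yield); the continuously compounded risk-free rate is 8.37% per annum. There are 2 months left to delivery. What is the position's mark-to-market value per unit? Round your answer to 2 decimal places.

Current fair forward for the remaining 2 months: F = S·e^((r + u)·T), (r + u) = 0.0837 + 0.0196 = 0.1033
F = 1922 · e^(0.1033 × 2/12) = 1922 × 1.01736573 = 1955.3769
Value of long forward = (F − K)·e^(−rT) = (1955.3769 − 1761) · e^(−0.0837·2/12)
= 194.3769 × 0.98614685 = 191.68
Short position value = −(long value) = -$191.68

-$191.68 per tonne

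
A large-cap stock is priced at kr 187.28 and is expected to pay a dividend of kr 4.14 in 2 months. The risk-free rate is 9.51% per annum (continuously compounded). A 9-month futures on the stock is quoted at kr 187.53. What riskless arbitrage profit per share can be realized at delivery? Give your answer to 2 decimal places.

kr 9.22 per share

PV(dividends) I = 4.14·e^(−0.0951·2/12) = 4.0749
Fair futures F* = (S − I)·e^(rT) = (187.28 − 4.0749)·e^0.071325 = 183.2051 × 1.073930 = 196.7495
Market kr 187.53 < fair 196.7495: forward underpriced → reverse cash-and-carry (short the stock, invest proceeds at r, pay the dividends, go long the forward).
Profit at T = |F_mkt − F*| = |187.53 − 196.7495| = kr 9.22 per share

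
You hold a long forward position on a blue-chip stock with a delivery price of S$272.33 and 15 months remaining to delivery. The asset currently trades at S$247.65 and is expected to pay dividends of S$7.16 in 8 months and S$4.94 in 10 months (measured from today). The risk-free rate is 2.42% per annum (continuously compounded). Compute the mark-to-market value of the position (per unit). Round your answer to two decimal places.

-S$28.45

PV(remaining dividends) I = 7.16·e^(−0.0242·8/12) + 4.94·e^(−0.0242·10/12) = 11.8868
Current forward F = (S − I)·e^(rT) = (247.65 − 11.8868)·e^(0.0242·15/12) = 235.7632 × 1.030712 = 243.0040
Value (long) = (F − K)·e^(−rT) = (243.0040 − 272.33) × 0.970203 = -28.4522
Value = -S$28.45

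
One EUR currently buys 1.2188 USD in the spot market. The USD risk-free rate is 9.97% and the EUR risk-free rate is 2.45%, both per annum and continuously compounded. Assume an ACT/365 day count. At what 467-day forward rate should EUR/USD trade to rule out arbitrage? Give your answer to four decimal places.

F = S·e^((r_USD − r_EUR)T) = 1.2188 · e^((0.0997 − 0.0245) × 467/365)
= 1.2188 · e^0.096215 = 1.2188 × 1.100996
F = 1.3419 USD per EUR

1.3419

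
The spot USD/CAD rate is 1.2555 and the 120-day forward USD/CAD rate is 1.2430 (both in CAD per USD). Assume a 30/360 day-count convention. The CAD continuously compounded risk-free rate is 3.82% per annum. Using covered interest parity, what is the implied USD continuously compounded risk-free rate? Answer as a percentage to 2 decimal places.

F = S·e^((r_CAD − r_USD)T) ⇒ r_USD = r_CAD − ln(F/S)/T
ln(1.2430/1.2555) = -0.010006; /(120/360) = -0.030018
r_USD = 0.0382 + 0.030018 = 0.068218
r_USD = 6.82%

6.82%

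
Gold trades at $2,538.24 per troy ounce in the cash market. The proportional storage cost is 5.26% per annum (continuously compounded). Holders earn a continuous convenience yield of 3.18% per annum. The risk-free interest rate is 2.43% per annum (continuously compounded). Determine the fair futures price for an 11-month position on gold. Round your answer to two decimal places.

Net carry = r + u − y = 0.0243 + 0.0526 − 0.0318 = 0.0451
F = S·e^((r+u−y)T) = 2538.24 · e^(0.0451 × 11/12) = 2538.24 · e^0.04134167
= 2538.24 × 1.04220814 = $2,645.37 per troy ounce

$2,645.37 per troy ounce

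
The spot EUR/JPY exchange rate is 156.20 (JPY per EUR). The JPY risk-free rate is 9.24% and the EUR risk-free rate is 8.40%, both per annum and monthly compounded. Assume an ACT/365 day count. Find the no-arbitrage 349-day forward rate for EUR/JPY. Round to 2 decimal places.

By covered interest parity, F = S · (1+r_JPY/12)^(12T) / (1+r_EUR/12)^(12T)
= 156.20 × 1.092000 / 1.083328 = 156.20 × 1.008005
F = 157.45 JPY per EUR

157.45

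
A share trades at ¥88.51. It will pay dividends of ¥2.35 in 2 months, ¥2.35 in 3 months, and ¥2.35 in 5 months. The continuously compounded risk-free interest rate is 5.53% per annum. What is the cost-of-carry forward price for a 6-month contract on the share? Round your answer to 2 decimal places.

PV(dividends) I = 2.35·e^(−0.0553·2/12) + 2.35·e^(−0.0553·3/12) + 2.35·e^(−0.0553·5/12)
I = 2.3284 + 2.3177 + 2.2965 = 6.9426
F = (S − I)·e^(rT) = (88.51 − 6.9426) · e^(0.0553·6/12)
= 81.5674 · e^0.027650 = 81.5674 × 1.028036 = ¥83.85

¥83.85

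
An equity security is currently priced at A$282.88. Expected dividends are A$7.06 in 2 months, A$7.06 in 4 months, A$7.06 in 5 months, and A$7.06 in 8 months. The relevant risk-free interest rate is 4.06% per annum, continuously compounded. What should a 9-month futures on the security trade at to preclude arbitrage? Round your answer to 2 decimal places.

A$262.98

PV(dividends) I = 7.06·e^(−0.0406·2/12) + 7.06·e^(−0.0406·4/12) + 7.06·e^(−0.0406·5/12) + 7.06·e^(−0.0406·8/12)
I = 7.0124 + 6.9651 + 6.9416 + 6.8715 = 27.7906
F = (S − I)·e^(rT) = (282.88 − 27.7906) · e^(0.0406·9/12)
= 255.0894 · e^0.030450 = 255.0894 × 1.030918 = A$262.98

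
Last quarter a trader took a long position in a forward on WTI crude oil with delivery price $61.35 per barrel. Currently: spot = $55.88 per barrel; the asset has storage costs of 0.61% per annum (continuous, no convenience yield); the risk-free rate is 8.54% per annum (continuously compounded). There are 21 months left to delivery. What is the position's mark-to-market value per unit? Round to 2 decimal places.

Current fair forward for the remaining 21 months: F = S·e^((r + u)·T), (r + u) = 0.0854 + 0.0061 = 0.0915
F = 55.88 · e^(0.0915 × 21/12) = 55.88 × 1.173658 = 65.5840
Value of long forward = (F − K)·e^(−rT) = (65.5840 − 61.35) · e^(−0.0854·21/12)
= 4.2340 × 0.861181 = 3.65

$3.65 per barrel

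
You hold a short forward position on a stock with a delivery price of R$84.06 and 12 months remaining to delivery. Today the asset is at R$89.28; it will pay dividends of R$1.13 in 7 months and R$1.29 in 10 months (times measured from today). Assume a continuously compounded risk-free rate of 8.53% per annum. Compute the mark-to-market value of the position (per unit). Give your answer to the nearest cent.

PV(remaining dividends) I = 1.13·e^(−0.0853·7/12) + 1.29·e^(−0.0853·10/12) = 2.2766
Current forward F = (S − I)·e^(rT) = (89.28 − 2.2766)·e^(0.0853·12/12) = 87.0034 × 1.089044 = 94.7505
Value (long) = (F − K)·e^(−rT) = (94.7505 − 84.06) × 0.918237 = 9.8164
Short position value = −(long value) = -R$9.82

-R$9.82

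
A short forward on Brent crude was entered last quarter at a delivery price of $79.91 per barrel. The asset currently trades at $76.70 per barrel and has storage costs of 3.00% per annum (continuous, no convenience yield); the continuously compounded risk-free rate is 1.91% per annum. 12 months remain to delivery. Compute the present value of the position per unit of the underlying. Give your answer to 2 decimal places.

Current fair forward for the remaining 12 months: F = S·e^((r + u)·T), (r + u) = 0.0191 + 0.0300 = 0.0491
F = 76.70 · e^(0.0491 × 12/12) = 76.70 × 1.050325 = 80.5599
Value of long forward = (F − K)·e^(−rT) = (80.5599 − 79.91) · e^(−0.0191·12/12)
= 0.6499 × 0.981081 = 0.64
Short position value = −(long value) = -$0.64

-$0.64 per barrel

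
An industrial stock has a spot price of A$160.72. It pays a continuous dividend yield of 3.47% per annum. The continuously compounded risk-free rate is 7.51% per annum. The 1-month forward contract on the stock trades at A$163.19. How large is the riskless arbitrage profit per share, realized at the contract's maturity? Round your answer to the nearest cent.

Fair forward: F* = S·e^(carry·T), with carry = (r − q) = 0.0751 − 0.0347 = 0.0404
F* = 160.72 · e^(0.0404 × 1/12) = 160.72 · e^0.003367 = 160.72 × 1.003373 = A$161.2621
Market A$163.19 > fair A$161.2621: forward overpriced → cash-and-carry (buy spot, short the forward).
At maturity, profit = |F_mkt − F*| = |163.19 − 161.2621| = A$1.93 per share

A$1.93 per share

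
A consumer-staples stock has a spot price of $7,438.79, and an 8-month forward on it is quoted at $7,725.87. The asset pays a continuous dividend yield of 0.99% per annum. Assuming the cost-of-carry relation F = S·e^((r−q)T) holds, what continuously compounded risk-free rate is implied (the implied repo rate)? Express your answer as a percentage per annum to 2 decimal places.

From F = S·e^((r−q)T): (r − q) = ln(F/S)/T
ln(7725.87/7438.79) = ln(1.038592) = 0.037866
(r − q) = 0.037866 / (8/12) = 0.056799
r = ln(F/S)/T + q = 0.056799 + 0.0099 = 0.066699
r = 6.67%

6.67%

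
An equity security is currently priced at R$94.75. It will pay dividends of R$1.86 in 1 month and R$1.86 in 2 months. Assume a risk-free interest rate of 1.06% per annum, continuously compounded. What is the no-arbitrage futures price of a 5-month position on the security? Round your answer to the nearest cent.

PV(dividends) I = 1.86·e^(−0.0106·1/12) + 1.86·e^(−0.0106·2/12)
I = 1.8584 + 1.8567 = 3.7151
F = (S − I)·e^(rT) = (94.75 − 3.7151) · e^(0.0106·5/12)
= 91.0349 · e^0.004417 = 91.0349 × 1.004427 = R$91.44

R$91.44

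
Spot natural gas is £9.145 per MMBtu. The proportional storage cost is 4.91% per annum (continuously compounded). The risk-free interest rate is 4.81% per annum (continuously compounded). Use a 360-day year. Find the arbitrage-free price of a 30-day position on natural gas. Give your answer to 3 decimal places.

£9.219 per MMBtu

Net carry = r + u − y = 0.0481 + 0.0491 − 0.0000 = 0.0972
F = S·e^((r+u−y)T) = 9.145 · e^(0.0972 × 30/360) = 9.145 · e^0.008100
= 9.145 × 1.008133 = £9.219 per MMBtu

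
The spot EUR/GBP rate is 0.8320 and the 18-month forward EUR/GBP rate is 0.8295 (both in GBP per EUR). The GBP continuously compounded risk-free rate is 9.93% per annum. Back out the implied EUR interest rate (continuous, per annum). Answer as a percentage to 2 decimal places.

F = S·e^((r_GBP − r_EUR)T) ⇒ r_EUR = r_GBP − ln(F/S)/T
ln(0.8295/0.8320) = -0.003009; /(18/12) = -0.002006
r_EUR = 0.0993 + 0.002006 = 0.101306
r_EUR = 10.13%

10.13%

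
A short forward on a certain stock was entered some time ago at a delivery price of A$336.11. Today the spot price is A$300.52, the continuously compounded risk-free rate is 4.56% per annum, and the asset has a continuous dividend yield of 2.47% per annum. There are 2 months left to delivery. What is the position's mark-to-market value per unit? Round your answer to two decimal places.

Current fair forward for the remaining 2 months: F = S·e^((r − q)·T), (r − q) = 0.0456 − 0.0247 = 0.0209
F = 300.52 · e^(0.0209 × 2/12) = 300.52 × 1.003489 = 301.5685
Value of long forward = (F − K)·e^(−rT) = (301.5685 − 336.11) · e^(−0.0456·2/12)
= -34.5415 × 0.992429 = -34.28
Short position value = −(long value) = A$34.28

A$34.28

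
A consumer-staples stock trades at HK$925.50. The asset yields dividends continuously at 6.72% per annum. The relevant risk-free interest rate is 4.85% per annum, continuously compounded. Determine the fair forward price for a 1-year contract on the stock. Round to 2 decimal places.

F = S·e^((r − q)T) = 925.50 · e^((0.0485 − 0.0672) × 1)
= 925.50 · e^-0.018700 = 925.50 × 0.981474
F = HK$908.35

HK$908.35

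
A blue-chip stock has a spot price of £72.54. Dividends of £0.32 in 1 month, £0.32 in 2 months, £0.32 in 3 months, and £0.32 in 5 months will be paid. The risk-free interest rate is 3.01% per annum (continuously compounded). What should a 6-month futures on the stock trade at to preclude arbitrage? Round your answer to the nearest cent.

£72.35

PV(dividends) I = 0.32·e^(−0.0301·1/12) + 0.32·e^(−0.0301·2/12) + 0.32·e^(−0.0301·3/12) + 0.32·e^(−0.0301·5/12)
I = 0.3192 + 0.3184 + 0.3176 + 0.3160 = 1.2712
F = (S − I)·e^(rT) = (72.54 − 1.2712) · e^(0.0301·6/12)
= 71.2688 · e^0.015050 = 71.2688 × 1.015164 = £72.35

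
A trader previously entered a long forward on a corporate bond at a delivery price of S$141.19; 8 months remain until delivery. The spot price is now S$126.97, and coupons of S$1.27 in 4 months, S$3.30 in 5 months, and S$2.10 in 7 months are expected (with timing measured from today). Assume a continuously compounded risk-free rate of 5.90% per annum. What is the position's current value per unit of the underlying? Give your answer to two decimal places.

PV(remaining coupons) I = 1.27·e^(−0.0590·4/12) + 3.30·e^(−0.0590·5/12) + 2.10·e^(−0.0590·7/12) = 6.4941
Current forward F = (S − I)·e^(rT) = (126.97 − 6.4941)·e^(0.0590·8/12) = 120.4759 × 1.040117 = 125.3090
Value (long) = (F − K)·e^(−rT) = (125.3090 − 141.19) × 0.961430 = -15.2685
Value = -S$15.27

-S$15.27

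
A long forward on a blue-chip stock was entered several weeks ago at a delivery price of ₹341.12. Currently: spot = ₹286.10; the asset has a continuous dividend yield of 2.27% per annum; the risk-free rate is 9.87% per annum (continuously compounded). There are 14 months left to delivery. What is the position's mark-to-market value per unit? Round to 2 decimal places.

Current fair forward for the remaining 14 months: F = S·e^((r − q)·T), (r − q) = 0.0987 − 0.0227 = 0.0760
F = 286.10 · e^(0.0760 × 14/12) = 286.10 × 1.092716 = 312.6260
Value of long forward = (F − K)·e^(−rT) = (312.6260 − 341.12) · e^(−0.0987·14/12)
= -28.4940 × 0.891232 = -25.39

-₹25.39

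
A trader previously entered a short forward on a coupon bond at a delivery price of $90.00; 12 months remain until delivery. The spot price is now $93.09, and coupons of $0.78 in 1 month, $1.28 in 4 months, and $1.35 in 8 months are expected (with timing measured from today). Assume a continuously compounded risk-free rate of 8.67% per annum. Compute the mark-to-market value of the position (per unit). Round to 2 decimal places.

-$7.27

PV(remaining coupons) I = 0.78·e^(−0.0867·1/12) + 1.28·e^(−0.0867·4/12) + 1.35·e^(−0.0867·8/12) = 3.2921
Current forward F = (S − I)·e^(rT) = (93.09 − 3.2921)·e^(0.0867·12/12) = 89.7979 × 1.090569 = 97.9308
Value (long) = (F − K)·e^(−rT) = (97.9308 − 90.00) × 0.916952 = 7.2722
Short position value = −(long value) = -$7.27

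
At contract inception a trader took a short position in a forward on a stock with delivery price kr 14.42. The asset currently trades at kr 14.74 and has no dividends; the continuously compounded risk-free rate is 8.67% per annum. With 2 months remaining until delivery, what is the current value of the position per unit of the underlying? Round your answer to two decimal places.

-kr 0.53

Current fair forward for the remaining 2 months: F = S·e^(r·T), r = 0.0867
F = 14.74 · e^(0.0867 × 2/12) = 14.74 × 1.014555 = 14.9545
Value of long forward = (F − K)·e^(−rT) = (14.9545 − 14.42) · e^(−0.0867·2/12)
= 0.5345 × 0.985654 = 0.53
Short position value = −(long value) = -kr 0.53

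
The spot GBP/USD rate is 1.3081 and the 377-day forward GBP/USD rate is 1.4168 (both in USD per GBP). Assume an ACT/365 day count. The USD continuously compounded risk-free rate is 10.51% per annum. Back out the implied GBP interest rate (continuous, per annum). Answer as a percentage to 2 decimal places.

F = S·e^((r_USD − r_GBP)T) ⇒ r_GBP = r_USD − ln(F/S)/T
ln(1.4168/1.3081) = 0.079825; /(377/365) = 0.077284
r_GBP = 0.1051 − 0.077284 = 0.027816
r_GBP = 2.78%

2.78%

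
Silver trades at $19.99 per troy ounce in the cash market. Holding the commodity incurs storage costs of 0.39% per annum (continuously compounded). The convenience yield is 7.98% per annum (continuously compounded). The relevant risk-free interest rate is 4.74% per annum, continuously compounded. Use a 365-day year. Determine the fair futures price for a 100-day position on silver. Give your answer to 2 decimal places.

$19.83 per troy ounce

Net carry = r + u − y = 0.0474 + 0.0039 − 0.0798 = -0.0285
F = S·e^((r+u−y)T) = 19.99 · e^(-0.0285 × 100/365) = 19.99 · e^-0.007808
= 19.99 × 0.992222 = $19.83 per troy ounce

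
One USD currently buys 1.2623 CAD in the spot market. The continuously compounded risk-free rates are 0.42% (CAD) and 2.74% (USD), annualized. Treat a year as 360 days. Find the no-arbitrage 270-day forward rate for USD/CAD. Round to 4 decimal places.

1.2405

F = S·e^((r_CAD − r_USD)T) = 1.2623 · e^((0.0042 − 0.0274) × 270/360)
= 1.2623 · e^-0.017400 = 1.2623 × 0.982751
F = 1.2405 CAD per USD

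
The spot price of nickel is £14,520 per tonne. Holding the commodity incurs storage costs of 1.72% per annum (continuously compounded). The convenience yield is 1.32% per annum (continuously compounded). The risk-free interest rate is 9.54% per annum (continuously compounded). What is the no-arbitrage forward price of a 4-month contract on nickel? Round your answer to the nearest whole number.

Net carry = r + u − y = 0.0954 + 0.0172 − 0.0132 = 0.0994
F = S·e^((r+u−y)T) = 14520 · e^(0.0994 × 4/12) = 14520 · e^0.033133
= 14520 × 1.033688 = £15,009 per tonne

£15,009 per tonne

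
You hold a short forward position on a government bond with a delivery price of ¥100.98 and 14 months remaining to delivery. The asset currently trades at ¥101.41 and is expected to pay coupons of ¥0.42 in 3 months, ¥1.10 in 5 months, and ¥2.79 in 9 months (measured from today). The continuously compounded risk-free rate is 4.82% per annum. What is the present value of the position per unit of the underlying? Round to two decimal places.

-¥1.77

PV(remaining coupons) I = 0.42·e^(−0.0482·3/12) + 1.10·e^(−0.0482·5/12) + 2.79·e^(−0.0482·9/12) = 4.1840
Current forward F = (S − I)·e^(rT) = (101.41 − 4.1840)·e^(0.0482·14/12) = 97.2260 × 1.057844 = 102.8499
Value (long) = (F − K)·e^(−rT) = (102.8499 − 100.98) × 0.945319 = 1.7677
Short position value = −(long value) = -¥1.77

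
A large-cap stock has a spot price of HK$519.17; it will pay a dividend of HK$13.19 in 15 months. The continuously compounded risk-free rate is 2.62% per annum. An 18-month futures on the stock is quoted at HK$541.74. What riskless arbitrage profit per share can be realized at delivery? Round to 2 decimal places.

PV(dividends) I = 13.19·e^(−0.0262·15/12) = 12.7650
Fair futures F* = (S − I)·e^(rT) = (519.17 − 12.7650)·e^0.039300 = 506.4050 × 1.040082 = 526.7027
Market HK$541.74 > fair 526.7027: forward overpriced → cash-and-carry (borrow at r, buy the stock and collect the dividends, short the forward).
Profit at T = |F_mkt − F*| = |541.74 − 526.7027| = HK$15.04 per share

HK$15.04 per share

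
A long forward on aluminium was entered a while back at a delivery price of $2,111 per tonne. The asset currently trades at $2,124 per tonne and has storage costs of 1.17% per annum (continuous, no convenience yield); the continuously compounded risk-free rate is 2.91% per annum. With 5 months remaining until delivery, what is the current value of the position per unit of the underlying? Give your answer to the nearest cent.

$48.82 per tonne

Current fair forward for the remaining 5 months: F = S·e^((r + u)·T), (r + u) = 0.0291 + 0.0117 = 0.0408
F = 2124 · e^(0.0408 × 5/12) = 2124 × 1.01714532 = 2160.4167
Value of long forward = (F − K)·e^(−rT) = (2160.4167 − 2111) · e^(−0.0291·5/12)
= 49.4167 × 0.98794821 = 48.82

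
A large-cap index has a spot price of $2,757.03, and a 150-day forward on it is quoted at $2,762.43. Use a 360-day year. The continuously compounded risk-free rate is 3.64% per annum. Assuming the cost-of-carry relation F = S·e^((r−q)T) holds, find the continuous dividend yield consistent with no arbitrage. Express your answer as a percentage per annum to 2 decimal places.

3.17%

From F = S·e^((r−q)T): (r − q) = ln(F/S)/T
ln(2762.43/2757.03) = ln(1.001959) = 0.001957
(r − q) = 0.001957 / (150/360) = 0.004697
q = r − ln(F/S)/T = 0.0364 − 0.004697 = 0.031703
q = 3.17%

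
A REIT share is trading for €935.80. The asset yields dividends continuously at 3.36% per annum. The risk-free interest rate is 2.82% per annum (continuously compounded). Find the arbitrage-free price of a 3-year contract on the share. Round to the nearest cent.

F = S·e^((r − q)T) = 935.80 · e^((0.0282 − 0.0336) × 3)
= 935.80 · e^-0.016200 = 935.80 × 0.983931
F = €920.76

€920.76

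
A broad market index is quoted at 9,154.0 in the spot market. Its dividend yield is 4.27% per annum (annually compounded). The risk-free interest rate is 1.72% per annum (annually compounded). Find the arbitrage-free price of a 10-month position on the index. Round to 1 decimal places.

F = S · (1+r)^T / (1+q)^T
= 9154.0 × 1.014313 / 1.035459 = 9154.0 × 0.979578
F = 8,967.1

8,967.1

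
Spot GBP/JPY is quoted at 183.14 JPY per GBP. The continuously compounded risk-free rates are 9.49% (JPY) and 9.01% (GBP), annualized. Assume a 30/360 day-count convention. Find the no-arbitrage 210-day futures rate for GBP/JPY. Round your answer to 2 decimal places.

183.65

F = S·e^((r_JPY − r_GBP)T) = 183.14 · e^((0.0949 − 0.0901) × 210/360)
= 183.14 · e^0.002800 = 183.14 × 1.002804
F = 183.65 JPY per GBP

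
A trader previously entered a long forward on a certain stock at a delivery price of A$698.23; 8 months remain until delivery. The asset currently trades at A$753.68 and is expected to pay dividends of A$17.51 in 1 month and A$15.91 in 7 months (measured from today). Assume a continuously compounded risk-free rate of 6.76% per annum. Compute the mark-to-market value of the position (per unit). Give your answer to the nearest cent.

A$53.51

PV(remaining dividends) I = 17.51·e^(−0.0676·1/12) + 15.91·e^(−0.0676·7/12) = 32.7065
Current forward F = (S − I)·e^(rT) = (753.68 − 32.7065)·e^(0.0676·8/12) = 720.9735 × 1.046098 = 754.2089
Value (long) = (F − K)·e^(−rT) = (754.2089 − 698.23) × 0.955934 = 53.5121
Value = A$53.51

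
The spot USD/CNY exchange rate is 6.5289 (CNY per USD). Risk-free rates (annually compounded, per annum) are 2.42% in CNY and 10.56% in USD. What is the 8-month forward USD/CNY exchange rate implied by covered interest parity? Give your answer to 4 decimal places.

By covered interest parity, F = S · (1+r_CNY)^T / (1+r_USD)^T
= 6.5289 × 1.016069 / 1.069216 = 6.5289 × 0.950293
F = 6.2044 CNY per USD

6.2044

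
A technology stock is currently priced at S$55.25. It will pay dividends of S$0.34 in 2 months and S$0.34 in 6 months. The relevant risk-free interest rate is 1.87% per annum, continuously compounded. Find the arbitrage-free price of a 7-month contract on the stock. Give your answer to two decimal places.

PV(dividends) I = 0.34·e^(−0.0187·2/12) + 0.34·e^(−0.0187·6/12)
I = 0.3389 + 0.3368 = 0.6757
F = (S − I)·e^(rT) = (55.25 − 0.6757) · e^(0.0187·7/12)
= 54.5743 · e^0.010908 = 54.5743 × 1.010968 = S$55.17

S$55.17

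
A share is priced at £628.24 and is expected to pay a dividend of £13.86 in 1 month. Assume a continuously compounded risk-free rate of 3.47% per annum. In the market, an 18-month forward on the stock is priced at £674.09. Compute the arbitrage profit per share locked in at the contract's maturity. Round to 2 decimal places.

£26.84 per share

PV(dividends) I = 13.86·e^(−0.0347·1/12) = 13.8200
Fair forward F* = (S − I)·e^(rT) = (628.24 − 13.8200)·e^0.052050 = 614.4200 × 1.053428 = 647.2472
Market £674.09 > fair 647.2472: forward overpriced → cash-and-carry (borrow at r, buy the stock and collect the dividends, short the forward).
Profit at T = |F_mkt − F*| = |674.09 − 647.2472| = £26.84 per share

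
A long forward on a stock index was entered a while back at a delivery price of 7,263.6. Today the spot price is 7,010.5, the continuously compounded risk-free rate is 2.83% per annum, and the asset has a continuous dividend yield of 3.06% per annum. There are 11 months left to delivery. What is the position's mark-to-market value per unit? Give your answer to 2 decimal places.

Current fair forward for the remaining 11 months: F = S·e^((r − q)·T), (r − q) = 0.0283 − 0.0306 = -0.0023
F = 7010.5 · e^(-0.0023 × 11/12) = 7010.5 × 0.99789389 = 6995.7351
Value of long forward = (F − K)·e^(−rT) = (6995.7351 − 7263.6) · e^(−0.0283·11/12)
= -267.8649 × 0.97439193 = -261.01

-261.01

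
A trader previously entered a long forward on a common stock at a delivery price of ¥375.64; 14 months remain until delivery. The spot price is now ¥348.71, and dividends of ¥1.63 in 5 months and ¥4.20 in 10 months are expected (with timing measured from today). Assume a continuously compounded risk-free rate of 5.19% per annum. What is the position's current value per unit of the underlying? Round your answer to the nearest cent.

-¥10.48

PV(remaining dividends) I = 1.63·e^(−0.0519·5/12) + 4.20·e^(−0.0519·10/12) = 5.6174
Current forward F = (S − I)·e^(rT) = (348.71 − 5.6174)·e^(0.0519·14/12) = 343.0926 × 1.062421 = 364.5088
Value (long) = (F − K)·e^(−rT) = (364.5088 − 375.64) × 0.941247 = -10.4772
Value = -¥10.48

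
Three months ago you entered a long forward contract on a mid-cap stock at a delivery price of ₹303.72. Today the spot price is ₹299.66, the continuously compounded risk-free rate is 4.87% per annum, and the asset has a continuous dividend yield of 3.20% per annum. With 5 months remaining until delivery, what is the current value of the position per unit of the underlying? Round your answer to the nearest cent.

-₹1.93

Current fair forward for the remaining 5 months: F = S·e^((r − q)·T), (r − q) = 0.0487 − 0.0320 = 0.0167
F = 299.66 · e^(0.0167 × 5/12) = 299.66 × 1.006983 = 301.7525
Value of long forward = (F − K)·e^(−rT) = (301.7525 − 303.72) · e^(−0.0487·5/12)
= -1.9675 × 0.979913 = -1.93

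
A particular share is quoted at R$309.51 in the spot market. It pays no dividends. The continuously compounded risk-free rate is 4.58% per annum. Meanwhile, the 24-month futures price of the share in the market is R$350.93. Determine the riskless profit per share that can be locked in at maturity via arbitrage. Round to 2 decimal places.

R$11.73 per share

Fair futures: F* = S·e^(carry·T), with carry = r = 0.0458
F* = 309.51 · e^(0.0458 × 24/12) = 309.51 · e^0.091600 = 309.51 × 1.095926 = R$339.2001
Market R$350.93 > fair R$339.2001: forward overpriced → cash-and-carry (buy spot, short the forward).
At maturity, profit = |F_mkt − F*| = |350.93 − 339.2001| = R$11.73 per share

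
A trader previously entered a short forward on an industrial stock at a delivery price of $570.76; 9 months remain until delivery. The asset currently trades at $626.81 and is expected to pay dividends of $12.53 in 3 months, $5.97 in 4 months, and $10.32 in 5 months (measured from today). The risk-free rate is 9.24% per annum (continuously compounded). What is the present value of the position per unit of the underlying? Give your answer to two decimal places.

PV(remaining dividends) I = 12.53·e^(−0.0924·3/12) + 5.97·e^(−0.0924·4/12) + 10.32·e^(−0.0924·5/12) = 27.9630
Current forward F = (S − I)·e^(rT) = (626.81 − 27.9630)·e^(0.0924·9/12) = 598.8470 × 1.071758 = 641.8191
Value (long) = (F − K)·e^(−rT) = (641.8191 − 570.76) × 0.933047 = 66.3015
Short position value = −(long value) = -$66.30

-$66.30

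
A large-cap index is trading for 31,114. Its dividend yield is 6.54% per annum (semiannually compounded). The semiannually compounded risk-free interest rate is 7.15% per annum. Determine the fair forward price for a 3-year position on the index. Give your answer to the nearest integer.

F = S · (1+r/2)^(2T) / (1+q/2)^(2T)
= 31114 × 1.234610 / 1.212956 = 31114 × 1.017852
F = 31,669

31,669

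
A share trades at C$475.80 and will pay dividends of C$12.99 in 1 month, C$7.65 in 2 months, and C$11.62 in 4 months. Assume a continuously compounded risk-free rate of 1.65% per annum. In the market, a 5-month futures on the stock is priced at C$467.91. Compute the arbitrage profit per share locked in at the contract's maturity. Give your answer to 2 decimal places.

PV(dividends) I = 12.99·e^(−0.0165·1/12) + 7.65·e^(−0.0165·2/12) + 11.62·e^(−0.0165·4/12) = 32.1574
Fair futures F* = (S − I)·e^(rT) = (475.80 − 32.1574)·e^0.006875 = 443.6426 × 1.006899 = 446.7033
Market C$467.91 > fair 446.7033: forward overpriced → cash-and-carry (borrow at r, buy the stock and collect the dividends, short the forward).
Profit at T = |F_mkt − F*| = |467.91 − 446.7033| = C$21.21 per share

C$21.21 per share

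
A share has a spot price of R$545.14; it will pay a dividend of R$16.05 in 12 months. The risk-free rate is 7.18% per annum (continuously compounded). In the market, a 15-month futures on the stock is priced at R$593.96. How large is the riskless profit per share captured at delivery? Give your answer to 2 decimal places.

R$13.97 per share

PV(dividends) I = 16.05·e^(−0.0718·12/12) = 14.9380
Fair futures F* = (S − I)·e^(rT) = (545.14 − 14.9380)·e^0.089750 = 530.2020 × 1.093901 = 579.9885
Market R$593.96 > fair 579.9885: forward overpriced → cash-and-carry (borrow at r, buy the stock and collect the dividends, short the forward).
Profit at T = |F_mkt − F*| = |593.96 − 579.9885| = R$13.97 per share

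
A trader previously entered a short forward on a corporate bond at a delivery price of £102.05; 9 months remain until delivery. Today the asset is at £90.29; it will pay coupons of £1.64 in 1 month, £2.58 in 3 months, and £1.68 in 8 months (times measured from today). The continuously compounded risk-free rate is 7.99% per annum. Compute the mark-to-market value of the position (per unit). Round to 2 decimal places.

£11.58

PV(remaining coupons) I = 1.64·e^(−0.0799·1/12) + 2.58·e^(−0.0799·3/12) + 1.68·e^(−0.0799·8/12) = 5.7509
Current forward F = (S − I)·e^(rT) = (90.29 − 5.7509)·e^(0.0799·9/12) = 84.5391 × 1.061757 = 89.7600
Value (long) = (F − K)·e^(−rT) = (89.7600 − 102.05) × 0.941835 = -11.5752
Short position value = −(long value) = £11.58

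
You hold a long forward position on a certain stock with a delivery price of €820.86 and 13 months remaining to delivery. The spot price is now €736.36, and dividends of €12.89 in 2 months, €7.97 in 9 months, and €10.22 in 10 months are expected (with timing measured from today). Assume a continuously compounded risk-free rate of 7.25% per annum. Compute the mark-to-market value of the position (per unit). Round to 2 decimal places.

-€52.40

PV(remaining dividends) I = 12.89·e^(−0.0725·2/12) + 7.97·e^(−0.0725·9/12) + 10.22·e^(−0.0725·10/12) = 29.9042
Current forward F = (S − I)·e^(rT) = (736.36 − 29.9042)·e^(0.0725·13/12) = 706.4558 × 1.081708 = 764.1789
Value (long) = (F − K)·e^(−rT) = (764.1789 − 820.86) × 0.924464 = -52.3996
Value = -€52.40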